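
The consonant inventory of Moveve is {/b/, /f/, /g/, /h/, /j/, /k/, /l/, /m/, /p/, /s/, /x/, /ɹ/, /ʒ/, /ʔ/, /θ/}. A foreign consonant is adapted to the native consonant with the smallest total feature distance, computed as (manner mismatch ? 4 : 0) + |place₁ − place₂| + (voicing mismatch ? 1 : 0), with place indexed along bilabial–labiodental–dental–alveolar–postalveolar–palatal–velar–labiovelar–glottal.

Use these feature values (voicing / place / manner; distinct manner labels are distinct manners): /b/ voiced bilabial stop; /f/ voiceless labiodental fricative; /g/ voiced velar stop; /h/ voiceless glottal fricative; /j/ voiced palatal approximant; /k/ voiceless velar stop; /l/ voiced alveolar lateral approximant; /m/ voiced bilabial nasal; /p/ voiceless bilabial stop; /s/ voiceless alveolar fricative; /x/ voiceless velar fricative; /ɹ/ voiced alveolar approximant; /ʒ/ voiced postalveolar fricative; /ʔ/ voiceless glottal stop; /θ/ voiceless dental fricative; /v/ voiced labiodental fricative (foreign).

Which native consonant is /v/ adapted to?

f

/f/ is closest: same manner (fricative), place distance 0 (labiodental→labiodental), voicing differs (+1); total 1. Next closest is /θ/ at distance 2.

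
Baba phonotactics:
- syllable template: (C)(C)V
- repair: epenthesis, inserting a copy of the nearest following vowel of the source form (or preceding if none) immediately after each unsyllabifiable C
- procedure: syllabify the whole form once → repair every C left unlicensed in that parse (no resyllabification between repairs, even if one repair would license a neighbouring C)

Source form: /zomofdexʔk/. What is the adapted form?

zomofdexeʔeke

Syllabifying with onset maximization leaves /x/, /ʔ/, /k/ stranded (no codas are permitted; onsets may contain at most 2 consonants).
Epenthesis after each stranded consonant: /x/ → /xe/, /ʔ/ → /ʔe/, /k/ → /ke/.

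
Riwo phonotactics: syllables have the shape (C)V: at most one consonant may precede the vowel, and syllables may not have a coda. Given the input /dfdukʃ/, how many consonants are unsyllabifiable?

Syllabifying with onset maximization leaves /d/, /f/, /k/, /ʃ/ stranded (no codas are permitted; onsets are limited to one consonant).

4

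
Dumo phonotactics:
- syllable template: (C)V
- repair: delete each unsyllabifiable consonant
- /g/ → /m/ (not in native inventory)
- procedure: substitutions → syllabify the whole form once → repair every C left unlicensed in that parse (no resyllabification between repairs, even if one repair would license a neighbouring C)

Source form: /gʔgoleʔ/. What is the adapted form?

mole

Substitution: /g/ → /m/, giving /mʔmoleʔ/.
Syllabifying with onset maximization leaves /m/, /ʔ/, /ʔ/ stranded (no codas are permitted; onsets are limited to one consonant).
Each unlicensed consonant is deleted: /m/, /ʔ/, /ʔ/.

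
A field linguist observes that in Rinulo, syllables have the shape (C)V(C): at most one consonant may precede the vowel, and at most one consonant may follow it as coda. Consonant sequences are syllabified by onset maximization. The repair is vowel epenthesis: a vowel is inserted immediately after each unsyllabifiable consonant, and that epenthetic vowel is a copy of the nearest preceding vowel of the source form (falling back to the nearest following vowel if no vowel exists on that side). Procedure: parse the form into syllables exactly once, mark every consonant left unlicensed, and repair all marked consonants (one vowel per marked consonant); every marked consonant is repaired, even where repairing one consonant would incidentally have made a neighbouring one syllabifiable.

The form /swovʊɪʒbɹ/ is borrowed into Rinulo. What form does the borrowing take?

The consonants /s/, /b/, /ɹ/ cannot be parsed into a legal (C)V(C) syllable (at most one coda consonant is licensed; onsets are limited to one consonant).
Epenthesis after each stranded consonant: /s/ → /so/, /b/ → /bɪ/, /ɹ/ → /ɹɪ/.

sowovʊɪʒbɪɹɪ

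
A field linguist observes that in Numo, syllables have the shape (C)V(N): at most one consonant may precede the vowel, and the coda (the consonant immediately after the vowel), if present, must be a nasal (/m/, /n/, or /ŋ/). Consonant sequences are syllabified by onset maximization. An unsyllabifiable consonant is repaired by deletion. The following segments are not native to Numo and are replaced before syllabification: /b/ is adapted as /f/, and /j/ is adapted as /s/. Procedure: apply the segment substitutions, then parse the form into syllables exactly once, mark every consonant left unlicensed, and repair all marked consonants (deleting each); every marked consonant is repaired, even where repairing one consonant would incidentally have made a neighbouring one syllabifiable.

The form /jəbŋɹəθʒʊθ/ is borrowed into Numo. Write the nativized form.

səɹəʒʊ

Substitution: /j/ → /s/, /b/ → /f/, giving /səfŋɹəθʒʊθ/.
Under (C)V(N), the unsyllabifiable consonants are /f/, /ŋ/, /θ/, /θ/ (only a nasal (/m/, /n/, or /ŋ/) is licensed in coda position; onsets are limited to one consonant).
Each unlicensed consonant is deleted: /f/, /ŋ/, /θ/, /θ/.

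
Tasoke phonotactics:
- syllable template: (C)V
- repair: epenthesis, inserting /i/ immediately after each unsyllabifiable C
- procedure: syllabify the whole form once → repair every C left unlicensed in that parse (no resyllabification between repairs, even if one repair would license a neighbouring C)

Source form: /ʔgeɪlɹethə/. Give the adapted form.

Under (C)V, the unsyllabifiable consonants are /ʔ/, /l/, /t/ (no codas are permitted; onsets are limited to one consonant).
Epenthesis after each stranded consonant: /ʔ/ → /ʔi/, /l/ → /li/, /t/ → /ti/.

ʔigeɪliɹetihə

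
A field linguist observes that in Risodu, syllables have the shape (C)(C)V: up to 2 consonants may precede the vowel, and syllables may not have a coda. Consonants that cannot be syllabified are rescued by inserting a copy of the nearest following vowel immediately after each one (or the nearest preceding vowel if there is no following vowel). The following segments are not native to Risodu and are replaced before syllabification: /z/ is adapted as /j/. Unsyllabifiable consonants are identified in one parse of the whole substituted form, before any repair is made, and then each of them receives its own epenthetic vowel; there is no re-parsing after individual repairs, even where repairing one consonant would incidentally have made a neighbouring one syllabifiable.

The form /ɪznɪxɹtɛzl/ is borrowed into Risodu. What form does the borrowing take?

Substitution: /z/ → /j/, giving /ɪjnɪxɹtɛjl/.
Syllabifying with onset maximization leaves /x/, /j/, /l/ stranded (no codas are permitted; onsets may contain at most 2 consonants).
Each unlicensed consonant becomes the onset of a new syllable: /x/ → /xɛ/, /j/ → /jɛ/, /l/ → /lɛ/.

ɪjnɪxɛɹtɛjɛlɛ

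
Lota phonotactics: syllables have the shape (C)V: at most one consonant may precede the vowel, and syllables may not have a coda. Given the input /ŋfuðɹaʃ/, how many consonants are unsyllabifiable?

3

The consonants /ŋ/, /ð/, /ʃ/ cannot be parsed into a legal (C)V syllable (no codas are permitted; onsets are limited to one consonant).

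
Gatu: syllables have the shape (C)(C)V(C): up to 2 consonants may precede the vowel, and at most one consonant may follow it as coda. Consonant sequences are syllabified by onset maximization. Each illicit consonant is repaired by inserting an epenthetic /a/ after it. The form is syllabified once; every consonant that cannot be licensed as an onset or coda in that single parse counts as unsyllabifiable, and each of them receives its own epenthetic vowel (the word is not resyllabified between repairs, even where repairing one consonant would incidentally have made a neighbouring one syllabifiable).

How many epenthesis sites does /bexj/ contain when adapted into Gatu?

1

The unsyllabifiable consonants are /j/; each receives one epenthetic vowel.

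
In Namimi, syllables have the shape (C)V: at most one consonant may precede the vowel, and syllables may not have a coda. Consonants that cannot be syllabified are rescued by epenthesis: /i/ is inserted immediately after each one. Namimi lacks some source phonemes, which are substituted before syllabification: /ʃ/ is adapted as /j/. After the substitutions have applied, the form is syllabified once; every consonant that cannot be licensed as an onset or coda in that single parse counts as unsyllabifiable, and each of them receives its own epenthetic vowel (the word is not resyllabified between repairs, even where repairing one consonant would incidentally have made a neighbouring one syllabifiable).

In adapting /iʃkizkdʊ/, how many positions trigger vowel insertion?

3

After substitution the input is /ijkizkdʊ/.
The unsyllabifiable consonants are /j/, /z/, /k/; each receives one epenthetic vowel.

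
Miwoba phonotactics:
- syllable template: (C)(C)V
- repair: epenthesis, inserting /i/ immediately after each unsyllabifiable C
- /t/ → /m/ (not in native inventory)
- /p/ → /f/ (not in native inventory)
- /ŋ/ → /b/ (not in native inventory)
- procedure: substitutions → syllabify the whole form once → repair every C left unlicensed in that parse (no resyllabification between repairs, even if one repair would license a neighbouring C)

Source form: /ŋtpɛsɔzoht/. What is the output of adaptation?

bimfɛsɔzohimi

Substitution: /ŋ/ → /b/, /t/ → /m/, /p/ → /f/, giving /bmfɛsɔzohm/.
Syllabifying with onset maximization leaves /b/, /h/, /m/ stranded (no codas are permitted; onsets may contain at most 2 consonants).
Inserting the epenthetic vowel yields /b/ → /bi/, /h/ → /hi/, /m/ → /mi/.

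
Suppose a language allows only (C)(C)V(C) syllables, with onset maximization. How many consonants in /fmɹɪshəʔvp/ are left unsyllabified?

Syllabifying with onset maximization leaves /f/, /v/, /p/ stranded (at most one coda consonant is licensed; onsets may contain at most 2 consonants).

3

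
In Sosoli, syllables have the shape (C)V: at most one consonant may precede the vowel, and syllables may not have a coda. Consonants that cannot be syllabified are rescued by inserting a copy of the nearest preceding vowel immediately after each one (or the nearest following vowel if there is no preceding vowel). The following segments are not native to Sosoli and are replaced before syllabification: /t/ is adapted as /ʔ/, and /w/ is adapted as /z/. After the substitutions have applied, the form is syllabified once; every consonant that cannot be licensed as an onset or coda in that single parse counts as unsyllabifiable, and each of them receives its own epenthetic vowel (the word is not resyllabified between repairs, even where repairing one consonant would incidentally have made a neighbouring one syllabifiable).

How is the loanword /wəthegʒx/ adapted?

Substitution: /w/ → /z/, /t/ → /ʔ/, giving /zəʔhegʒx/.
Syllabifying with onset maximization leaves /ʔ/, /g/, /ʒ/, /x/ stranded (no codas are permitted; onsets are limited to one consonant).
Each unlicensed consonant becomes the onset of a new syllable: /ʔ/ → /ʔə/, /g/ → /ge/, /ʒ/ → /ʒe/, /x/ → /xe/.

zəʔəhegeʒexe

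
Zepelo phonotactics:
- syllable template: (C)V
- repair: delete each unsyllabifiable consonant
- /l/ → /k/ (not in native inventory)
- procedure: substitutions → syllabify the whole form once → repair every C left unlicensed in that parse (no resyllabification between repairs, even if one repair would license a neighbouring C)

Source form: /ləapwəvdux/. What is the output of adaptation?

Substitution: /l/ → /k/, giving /kəapwəvdux/.
Under (C)V, the unsyllabifiable consonants are /p/, /v/, /x/ (no codas are permitted; onsets are limited to one consonant).
Deletion applies to /p/, /v/, /x/.

kəawədu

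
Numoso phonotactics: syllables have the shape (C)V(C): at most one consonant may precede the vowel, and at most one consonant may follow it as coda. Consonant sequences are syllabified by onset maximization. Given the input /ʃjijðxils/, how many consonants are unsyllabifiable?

3

Under (C)V(C), the unsyllabifiable consonants are /ʃ/, /ð/, /s/ (at most one coda consonant is licensed; onsets are limited to one consonant).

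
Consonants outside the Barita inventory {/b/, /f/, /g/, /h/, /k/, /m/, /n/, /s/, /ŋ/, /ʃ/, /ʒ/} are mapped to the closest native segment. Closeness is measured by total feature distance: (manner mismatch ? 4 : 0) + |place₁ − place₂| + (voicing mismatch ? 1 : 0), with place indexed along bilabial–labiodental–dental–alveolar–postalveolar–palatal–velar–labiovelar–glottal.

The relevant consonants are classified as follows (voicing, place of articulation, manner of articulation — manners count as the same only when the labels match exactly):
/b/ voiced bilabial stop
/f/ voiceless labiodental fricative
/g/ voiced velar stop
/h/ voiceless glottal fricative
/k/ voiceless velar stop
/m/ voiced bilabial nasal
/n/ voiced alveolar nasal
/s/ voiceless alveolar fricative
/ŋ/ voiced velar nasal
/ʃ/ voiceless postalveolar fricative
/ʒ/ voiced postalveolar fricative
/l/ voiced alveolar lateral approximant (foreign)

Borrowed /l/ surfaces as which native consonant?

n

/n/ is closest: manner differs (lateral approximant→nasal, +4), place distance 0 (alveolar→alveolar), same voicing; total 4. Next closest is /s/ at distance 5.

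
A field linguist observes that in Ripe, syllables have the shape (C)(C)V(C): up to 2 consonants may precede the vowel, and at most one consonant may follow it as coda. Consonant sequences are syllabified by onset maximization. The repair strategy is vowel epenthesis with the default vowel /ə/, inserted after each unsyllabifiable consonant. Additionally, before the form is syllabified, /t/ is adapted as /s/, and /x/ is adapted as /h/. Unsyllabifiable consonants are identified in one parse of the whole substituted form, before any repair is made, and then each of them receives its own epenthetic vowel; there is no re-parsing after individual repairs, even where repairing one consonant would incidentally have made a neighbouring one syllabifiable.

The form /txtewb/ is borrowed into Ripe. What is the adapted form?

Substitution: /t/ → /s/, /x/ → /h/, giving /shsewb/.
Syllabifying with onset maximization leaves /s/, /b/ stranded (at most one coda consonant is licensed; onsets may contain at most 2 consonants).
Epenthesis after each stranded consonant: /s/ → /sə/, /b/ → /bə/.

səhsewbə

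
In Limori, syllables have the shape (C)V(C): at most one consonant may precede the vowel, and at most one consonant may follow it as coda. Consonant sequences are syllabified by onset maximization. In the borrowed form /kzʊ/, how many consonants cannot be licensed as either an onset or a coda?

1

Syllabifying with onset maximization leaves /k/ stranded (at most one coda consonant is licensed; onsets are limited to one consonant).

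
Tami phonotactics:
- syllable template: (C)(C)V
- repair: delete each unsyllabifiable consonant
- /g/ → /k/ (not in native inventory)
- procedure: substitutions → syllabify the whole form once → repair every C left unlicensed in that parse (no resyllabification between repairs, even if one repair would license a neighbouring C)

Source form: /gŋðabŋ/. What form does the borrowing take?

Substitution: /g/ → /k/, giving /kŋðabŋ/.
Under (C)(C)V, the unsyllabifiable consonants are /k/, /b/, /ŋ/ (no codas are permitted; onsets may contain at most 2 consonants).
Each unlicensed consonant is deleted: /k/, /b/, /ŋ/.

ŋða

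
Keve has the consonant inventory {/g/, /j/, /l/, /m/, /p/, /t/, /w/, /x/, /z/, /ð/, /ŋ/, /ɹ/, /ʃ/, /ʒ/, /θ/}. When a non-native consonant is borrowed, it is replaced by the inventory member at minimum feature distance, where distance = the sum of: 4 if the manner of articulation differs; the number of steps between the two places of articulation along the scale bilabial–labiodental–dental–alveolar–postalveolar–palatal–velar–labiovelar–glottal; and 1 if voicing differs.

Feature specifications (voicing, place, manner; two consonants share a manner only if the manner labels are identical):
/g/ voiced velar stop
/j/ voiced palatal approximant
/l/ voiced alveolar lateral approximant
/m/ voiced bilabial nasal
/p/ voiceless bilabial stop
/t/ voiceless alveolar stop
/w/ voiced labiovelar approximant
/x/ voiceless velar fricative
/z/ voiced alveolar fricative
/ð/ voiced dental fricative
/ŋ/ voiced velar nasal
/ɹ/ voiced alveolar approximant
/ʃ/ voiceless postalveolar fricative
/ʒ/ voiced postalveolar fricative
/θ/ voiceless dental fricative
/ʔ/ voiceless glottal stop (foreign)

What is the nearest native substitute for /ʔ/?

/g/ is closest: same manner (stop), place distance 2 (glottal→velar), voicing differs (+1); total 3. Next closest is /t/ at distance 5.

g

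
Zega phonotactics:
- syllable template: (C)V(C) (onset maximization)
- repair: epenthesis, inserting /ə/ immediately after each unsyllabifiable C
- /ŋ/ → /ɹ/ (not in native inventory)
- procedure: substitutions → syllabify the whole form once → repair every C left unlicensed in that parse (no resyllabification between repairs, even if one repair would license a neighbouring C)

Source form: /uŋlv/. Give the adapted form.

uɹləvə

Substitution: /ŋ/ → /ɹ/, giving /uɹlv/.
Syllabifying with onset maximization leaves /l/, /v/ stranded (at most one coda consonant is licensed; onsets are limited to one consonant).
Each unlicensed consonant becomes the onset of a new syllable: /l/ → /lə/, /v/ → /və/.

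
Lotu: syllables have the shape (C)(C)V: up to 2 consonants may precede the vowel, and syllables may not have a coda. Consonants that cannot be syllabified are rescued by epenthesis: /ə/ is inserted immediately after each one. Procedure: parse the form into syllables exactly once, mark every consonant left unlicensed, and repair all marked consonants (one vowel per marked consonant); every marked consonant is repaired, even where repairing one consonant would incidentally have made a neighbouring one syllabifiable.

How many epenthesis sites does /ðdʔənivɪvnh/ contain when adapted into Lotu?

The unsyllabifiable consonants are /ð/, /v/, /n/, /h/; each receives one epenthetic vowel.

4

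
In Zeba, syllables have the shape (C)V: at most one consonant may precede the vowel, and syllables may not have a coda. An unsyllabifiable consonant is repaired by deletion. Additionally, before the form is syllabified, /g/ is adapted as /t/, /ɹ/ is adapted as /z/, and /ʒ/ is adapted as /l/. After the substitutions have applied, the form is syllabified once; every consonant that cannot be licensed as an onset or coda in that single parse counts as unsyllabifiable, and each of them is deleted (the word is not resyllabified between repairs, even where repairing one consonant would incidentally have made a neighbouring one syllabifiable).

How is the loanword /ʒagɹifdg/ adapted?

lazi

Substitution: /ʒ/ → /l/, /g/ → /t/, /ɹ/ → /z/, giving /latzifdt/.
Under (C)V, the unsyllabifiable consonants are /t/, /f/, /d/, /t/ (no codas are permitted; onsets are limited to one consonant).
Deleting the stranded consonants removes /t/, /f/, /d/, /t/.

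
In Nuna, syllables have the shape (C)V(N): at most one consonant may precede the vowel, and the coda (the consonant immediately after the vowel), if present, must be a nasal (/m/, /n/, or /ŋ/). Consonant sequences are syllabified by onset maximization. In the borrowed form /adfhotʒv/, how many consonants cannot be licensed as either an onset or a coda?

Under (C)V(N), the unsyllabifiable consonants are /d/, /f/, /t/, /ʒ/, /v/ (only a nasal (/m/, /n/, or /ŋ/) is licensed in coda position; onsets are limited to one consonant).

5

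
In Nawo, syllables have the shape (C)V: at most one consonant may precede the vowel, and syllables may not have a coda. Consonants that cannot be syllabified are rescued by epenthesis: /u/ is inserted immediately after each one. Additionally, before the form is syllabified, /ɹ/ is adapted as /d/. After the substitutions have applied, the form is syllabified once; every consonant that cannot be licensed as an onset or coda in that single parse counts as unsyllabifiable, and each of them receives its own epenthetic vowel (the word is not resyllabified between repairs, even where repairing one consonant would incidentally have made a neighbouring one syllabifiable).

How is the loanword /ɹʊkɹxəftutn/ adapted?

Substitution: /ɹ/ → /d/, giving /dʊkdxəftutn/.
Under (C)V, the unsyllabifiable consonants are /k/, /d/, /f/, /t/, /n/ (no codas are permitted; onsets are limited to one consonant).
Epenthesis after each stranded consonant: /k/ → /ku/, /d/ → /du/, /f/ → /fu/, /t/ → /tu/, /n/ → /nu/.

dʊkuduxəfututunu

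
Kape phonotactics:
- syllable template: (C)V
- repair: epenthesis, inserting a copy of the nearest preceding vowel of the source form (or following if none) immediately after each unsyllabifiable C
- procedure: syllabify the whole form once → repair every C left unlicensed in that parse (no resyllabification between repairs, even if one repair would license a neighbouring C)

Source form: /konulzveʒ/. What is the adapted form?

The consonants /l/, /z/, /ʒ/ cannot be parsed into a legal (C)V syllable (no codas are permitted; onsets are limited to one consonant).
Inserting the epenthetic vowel yields /l/ → /lu/, /z/ → /zu/, /ʒ/ → /ʒe/.

konuluzuveʒe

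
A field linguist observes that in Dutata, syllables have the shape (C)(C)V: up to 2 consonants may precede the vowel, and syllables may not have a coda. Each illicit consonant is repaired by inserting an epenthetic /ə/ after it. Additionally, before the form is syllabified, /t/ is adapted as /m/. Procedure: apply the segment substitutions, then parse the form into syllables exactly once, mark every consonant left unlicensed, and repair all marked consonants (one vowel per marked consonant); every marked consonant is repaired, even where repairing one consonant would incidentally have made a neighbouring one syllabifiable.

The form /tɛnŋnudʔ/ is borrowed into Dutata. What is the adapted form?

mɛnəŋnudəʔə

Substitution: /t/ → /m/, giving /mɛnŋnudʔ/.
The consonants /n/, /d/, /ʔ/ cannot be parsed into a legal (C)(C)V syllable (no codas are permitted; onsets may contain at most 2 consonants).
Epenthesis after each stranded consonant: /n/ → /nə/, /d/ → /də/, /ʔ/ → /ʔə/.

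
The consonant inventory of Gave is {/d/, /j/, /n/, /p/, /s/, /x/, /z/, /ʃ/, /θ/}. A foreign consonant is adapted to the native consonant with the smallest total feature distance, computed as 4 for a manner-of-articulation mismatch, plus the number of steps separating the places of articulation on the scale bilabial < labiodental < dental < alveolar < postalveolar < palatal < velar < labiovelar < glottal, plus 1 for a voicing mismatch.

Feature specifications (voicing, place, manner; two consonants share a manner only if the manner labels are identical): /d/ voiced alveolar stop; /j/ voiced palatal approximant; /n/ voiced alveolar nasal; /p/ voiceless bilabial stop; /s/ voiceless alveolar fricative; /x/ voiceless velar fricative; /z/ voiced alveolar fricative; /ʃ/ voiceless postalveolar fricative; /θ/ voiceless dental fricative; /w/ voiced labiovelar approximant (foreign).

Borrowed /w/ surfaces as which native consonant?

/j/ is closest: same manner (approximant), place distance 2 (labiovelar→palatal), same voicing; total 2. Next closest is /x/ at distance 6.

j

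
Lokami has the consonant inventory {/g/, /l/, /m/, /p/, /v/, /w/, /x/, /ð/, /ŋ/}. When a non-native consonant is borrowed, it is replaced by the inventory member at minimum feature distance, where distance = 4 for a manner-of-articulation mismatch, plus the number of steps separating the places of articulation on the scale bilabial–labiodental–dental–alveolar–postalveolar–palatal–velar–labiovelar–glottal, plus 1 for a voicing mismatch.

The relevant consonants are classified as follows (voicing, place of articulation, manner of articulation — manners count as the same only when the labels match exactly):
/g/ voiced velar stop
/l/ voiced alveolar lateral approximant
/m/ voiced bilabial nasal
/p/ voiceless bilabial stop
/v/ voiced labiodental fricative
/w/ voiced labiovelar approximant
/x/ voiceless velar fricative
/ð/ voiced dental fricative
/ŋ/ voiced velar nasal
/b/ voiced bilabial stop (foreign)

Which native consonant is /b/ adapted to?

p

/p/ is closest: same manner (stop), place distance 0 (bilabial→bilabial), voicing differs (+1); total 1. Next closest is /m/ at distance 4.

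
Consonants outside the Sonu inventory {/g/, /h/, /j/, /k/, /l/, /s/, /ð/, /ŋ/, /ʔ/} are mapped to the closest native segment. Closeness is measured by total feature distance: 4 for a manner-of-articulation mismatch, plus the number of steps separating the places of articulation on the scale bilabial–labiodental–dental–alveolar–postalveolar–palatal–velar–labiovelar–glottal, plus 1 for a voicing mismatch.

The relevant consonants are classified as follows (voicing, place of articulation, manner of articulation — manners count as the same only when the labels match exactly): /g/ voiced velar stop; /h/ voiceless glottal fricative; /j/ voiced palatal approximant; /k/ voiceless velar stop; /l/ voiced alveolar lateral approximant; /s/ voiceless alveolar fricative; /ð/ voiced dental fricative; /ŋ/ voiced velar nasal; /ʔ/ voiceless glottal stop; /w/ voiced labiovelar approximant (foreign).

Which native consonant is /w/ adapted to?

/j/ is closest: same manner (approximant), place distance 2 (labiovelar→palatal), same voicing; total 2. Next closest is /g/ at distance 5.

j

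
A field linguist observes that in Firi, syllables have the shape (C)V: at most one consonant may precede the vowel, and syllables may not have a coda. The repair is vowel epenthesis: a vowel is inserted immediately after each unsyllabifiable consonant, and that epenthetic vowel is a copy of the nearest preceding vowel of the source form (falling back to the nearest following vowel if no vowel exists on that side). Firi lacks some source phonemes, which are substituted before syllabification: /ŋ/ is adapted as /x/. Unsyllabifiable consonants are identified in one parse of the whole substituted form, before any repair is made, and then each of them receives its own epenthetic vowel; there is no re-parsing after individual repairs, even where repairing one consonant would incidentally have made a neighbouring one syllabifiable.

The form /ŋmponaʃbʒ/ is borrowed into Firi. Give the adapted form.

xomoponaʃabaʒa

Substitution: /ŋ/ → /x/, giving /xmponaʃbʒ/.
Under (C)V, the unsyllabifiable consonants are /x/, /m/, /ʃ/, /b/, /ʒ/ (no codas are permitted; onsets are limited to one consonant).
Epenthesis after each stranded consonant: /x/ → /xo/, /m/ → /mo/, /ʃ/ → /ʃa/, /b/ → /ba/, /ʒ/ → /ʒa/.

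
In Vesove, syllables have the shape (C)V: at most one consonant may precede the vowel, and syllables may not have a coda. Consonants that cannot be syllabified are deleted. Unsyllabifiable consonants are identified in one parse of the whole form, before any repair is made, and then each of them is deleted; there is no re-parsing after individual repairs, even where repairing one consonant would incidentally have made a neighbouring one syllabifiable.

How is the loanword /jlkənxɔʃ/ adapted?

The consonants /j/, /l/, /n/, /ʃ/ cannot be parsed into a legal (C)V syllable (no codas are permitted; onsets are limited to one consonant).
Each unlicensed consonant is deleted: /j/, /l/, /n/, /ʃ/.

kəxɔ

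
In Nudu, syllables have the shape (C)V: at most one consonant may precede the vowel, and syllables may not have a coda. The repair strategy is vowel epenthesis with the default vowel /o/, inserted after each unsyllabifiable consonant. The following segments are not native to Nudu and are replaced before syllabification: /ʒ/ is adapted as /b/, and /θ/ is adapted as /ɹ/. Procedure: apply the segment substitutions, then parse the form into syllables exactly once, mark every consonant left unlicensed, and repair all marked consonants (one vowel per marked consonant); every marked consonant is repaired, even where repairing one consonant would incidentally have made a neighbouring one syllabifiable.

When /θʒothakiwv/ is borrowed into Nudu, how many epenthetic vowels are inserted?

4

After substitution the input is /ɹbothakiwv/.
The unsyllabifiable consonants are /ɹ/, /t/, /w/, /v/; each receives one epenthetic vowel.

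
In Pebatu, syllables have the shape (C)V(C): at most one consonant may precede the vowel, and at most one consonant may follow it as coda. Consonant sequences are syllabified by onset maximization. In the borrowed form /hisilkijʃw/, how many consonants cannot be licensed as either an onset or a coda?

2

Syllabifying with onset maximization leaves /ʃ/, /w/ stranded (at most one coda consonant is licensed; onsets are limited to one consonant).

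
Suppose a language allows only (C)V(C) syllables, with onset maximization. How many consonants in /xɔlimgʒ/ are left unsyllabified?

2

The consonants /g/, /ʒ/ cannot be parsed into a legal (C)V(C) syllable (at most one coda consonant is licensed; onsets are limited to one consonant).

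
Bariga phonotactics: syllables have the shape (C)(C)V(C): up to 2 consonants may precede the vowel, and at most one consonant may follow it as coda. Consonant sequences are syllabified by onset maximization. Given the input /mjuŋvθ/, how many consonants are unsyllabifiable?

2

Under (C)(C)V(C), the unsyllabifiable consonants are /v/, /θ/ (at most one coda consonant is licensed; onsets may contain at most 2 consonants).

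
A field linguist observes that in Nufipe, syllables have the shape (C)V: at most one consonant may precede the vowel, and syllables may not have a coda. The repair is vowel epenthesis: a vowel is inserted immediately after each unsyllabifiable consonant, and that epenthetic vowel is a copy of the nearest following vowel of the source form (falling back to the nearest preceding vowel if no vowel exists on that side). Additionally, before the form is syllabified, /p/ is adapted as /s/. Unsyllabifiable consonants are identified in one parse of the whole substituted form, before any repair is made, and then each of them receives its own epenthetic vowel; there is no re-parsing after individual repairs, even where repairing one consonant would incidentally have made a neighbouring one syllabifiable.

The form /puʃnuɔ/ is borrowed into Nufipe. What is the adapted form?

Substitution: /p/ → /s/, giving /suʃnuɔ/.
The consonants /ʃ/ cannot be parsed into a legal (C)V syllable (no codas are permitted; onsets are limited to one consonant).
Epenthesis after each stranded consonant: /ʃ/ → /ʃu/.

suʃunuɔ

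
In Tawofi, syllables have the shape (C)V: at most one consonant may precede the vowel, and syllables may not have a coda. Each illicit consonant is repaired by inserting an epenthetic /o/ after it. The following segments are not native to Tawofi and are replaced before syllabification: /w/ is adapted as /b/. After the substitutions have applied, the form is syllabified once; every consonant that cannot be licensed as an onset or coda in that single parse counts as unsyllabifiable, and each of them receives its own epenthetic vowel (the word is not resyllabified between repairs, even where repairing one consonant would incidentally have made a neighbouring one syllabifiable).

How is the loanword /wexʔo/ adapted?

Substitution: /w/ → /b/, giving /bexʔo/.
The consonants /x/ cannot be parsed into a legal (C)V syllable (no codas are permitted; onsets are limited to one consonant).
Each unlicensed consonant becomes the onset of a new syllable: /x/ → /xo/.

bexoʔo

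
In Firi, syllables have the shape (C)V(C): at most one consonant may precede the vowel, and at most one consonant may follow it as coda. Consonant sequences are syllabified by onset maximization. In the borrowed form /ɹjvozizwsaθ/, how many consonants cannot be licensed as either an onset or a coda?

3

The consonants /ɹ/, /j/, /w/ cannot be parsed into a legal (C)V(C) syllable (at most one coda consonant is licensed; onsets are limited to one consonant).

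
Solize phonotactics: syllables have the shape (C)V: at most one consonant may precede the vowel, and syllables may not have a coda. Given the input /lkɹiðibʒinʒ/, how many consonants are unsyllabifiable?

Under (C)V, the unsyllabifiable consonants are /l/, /k/, /b/, /n/, /ʒ/ (no codas are permitted; onsets are limited to one consonant).

5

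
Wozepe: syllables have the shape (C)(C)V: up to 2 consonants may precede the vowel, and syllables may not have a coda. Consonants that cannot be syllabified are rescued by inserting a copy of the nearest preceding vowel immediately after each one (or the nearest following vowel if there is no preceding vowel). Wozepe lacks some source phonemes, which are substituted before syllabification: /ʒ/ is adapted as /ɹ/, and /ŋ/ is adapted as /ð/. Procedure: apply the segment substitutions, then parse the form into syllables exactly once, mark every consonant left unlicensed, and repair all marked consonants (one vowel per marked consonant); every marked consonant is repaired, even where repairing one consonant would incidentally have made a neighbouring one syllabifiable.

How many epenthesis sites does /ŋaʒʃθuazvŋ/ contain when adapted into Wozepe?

4

After substitution the input is /ðaɹʃθuazvð/.
The unsyllabifiable consonants are /ɹ/, /z/, /v/, /ð/; each receives one epenthetic vowel.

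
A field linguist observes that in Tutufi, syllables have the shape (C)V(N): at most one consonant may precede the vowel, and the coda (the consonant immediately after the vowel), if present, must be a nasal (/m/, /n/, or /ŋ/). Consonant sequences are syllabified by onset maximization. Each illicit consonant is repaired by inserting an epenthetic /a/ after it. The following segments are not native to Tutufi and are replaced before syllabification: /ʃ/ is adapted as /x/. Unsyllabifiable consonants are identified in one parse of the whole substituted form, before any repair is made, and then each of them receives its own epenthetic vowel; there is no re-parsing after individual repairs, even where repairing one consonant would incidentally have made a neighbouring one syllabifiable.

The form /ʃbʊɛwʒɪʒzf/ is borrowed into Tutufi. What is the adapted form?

xabʊɛwaʒɪʒazafa

Substitution: /ʃ/ → /x/, giving /xbʊɛwʒɪʒzf/.
The consonants /x/, /w/, /ʒ/, /z/, /f/ cannot be parsed into a legal (C)V(N) syllable (only a nasal (/m/, /n/, or /ŋ/) is licensed in coda position; onsets are limited to one consonant).
Each unlicensed consonant becomes the onset of a new syllable: /x/ → /xa/, /w/ → /wa/, /ʒ/ → /ʒa/, /z/ → /za/, /f/ → /fa/.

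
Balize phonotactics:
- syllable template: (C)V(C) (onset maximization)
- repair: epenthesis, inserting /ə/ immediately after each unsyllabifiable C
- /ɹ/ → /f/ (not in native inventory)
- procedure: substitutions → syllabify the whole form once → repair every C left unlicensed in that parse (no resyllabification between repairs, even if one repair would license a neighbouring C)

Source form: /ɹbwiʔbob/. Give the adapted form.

fəbəwiʔbob

Substitution: /ɹ/ → /f/, giving /fbwiʔbob/.
The consonants /f/, /b/ cannot be parsed into a legal (C)V(C) syllable (at most one coda consonant is licensed; onsets are limited to one consonant).
Each unlicensed consonant becomes the onset of a new syllable: /f/ → /fə/, /b/ → /bə/.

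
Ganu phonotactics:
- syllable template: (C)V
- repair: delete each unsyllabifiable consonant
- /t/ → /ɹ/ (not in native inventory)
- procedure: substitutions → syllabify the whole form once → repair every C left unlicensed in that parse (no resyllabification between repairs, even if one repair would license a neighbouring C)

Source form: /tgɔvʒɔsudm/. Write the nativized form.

gɔʒɔsu

Substitution: /t/ → /ɹ/, giving /ɹgɔvʒɔsudm/.
Under (C)V, the unsyllabifiable consonants are /ɹ/, /v/, /d/, /m/ (no codas are permitted; onsets are limited to one consonant).
Each unlicensed consonant is deleted: /ɹ/, /v/, /d/, /m/.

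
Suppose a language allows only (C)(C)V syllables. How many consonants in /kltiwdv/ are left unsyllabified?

Syllabifying with onset maximization leaves /k/, /w/, /d/, /v/ stranded (no codas are permitted; onsets may contain at most 2 consonants).

4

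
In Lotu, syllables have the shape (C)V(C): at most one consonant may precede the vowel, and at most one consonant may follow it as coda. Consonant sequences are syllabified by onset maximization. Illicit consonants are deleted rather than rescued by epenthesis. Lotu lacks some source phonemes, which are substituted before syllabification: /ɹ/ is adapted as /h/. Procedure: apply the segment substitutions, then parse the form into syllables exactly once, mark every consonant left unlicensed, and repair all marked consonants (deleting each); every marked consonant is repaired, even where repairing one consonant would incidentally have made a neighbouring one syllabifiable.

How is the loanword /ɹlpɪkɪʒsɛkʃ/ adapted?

Substitution: /ɹ/ → /h/, giving /hlpɪkɪʒsɛkʃ/.
Under (C)V(C), the unsyllabifiable consonants are /h/, /l/, /ʃ/ (at most one coda consonant is licensed; onsets are limited to one consonant).
Deleting the stranded consonants removes /h/, /l/, /ʃ/.

pɪkɪʒsɛk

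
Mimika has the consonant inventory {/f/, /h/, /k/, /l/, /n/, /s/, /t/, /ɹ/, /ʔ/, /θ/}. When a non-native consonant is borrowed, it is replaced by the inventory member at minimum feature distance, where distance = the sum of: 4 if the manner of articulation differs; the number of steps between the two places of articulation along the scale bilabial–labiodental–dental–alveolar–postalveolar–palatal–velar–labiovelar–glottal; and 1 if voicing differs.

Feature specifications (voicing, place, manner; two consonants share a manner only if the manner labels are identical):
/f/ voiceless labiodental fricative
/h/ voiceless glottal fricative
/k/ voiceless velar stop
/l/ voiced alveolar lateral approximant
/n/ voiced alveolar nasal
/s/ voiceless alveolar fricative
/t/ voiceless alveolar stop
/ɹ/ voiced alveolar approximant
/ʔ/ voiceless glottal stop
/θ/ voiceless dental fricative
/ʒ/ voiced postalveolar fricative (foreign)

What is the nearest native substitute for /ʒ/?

s

/s/ is closest: same manner (fricative), place distance 1 (postalveolar→alveolar), voicing differs (+1); total 2. Next closest is /θ/ at distance 3.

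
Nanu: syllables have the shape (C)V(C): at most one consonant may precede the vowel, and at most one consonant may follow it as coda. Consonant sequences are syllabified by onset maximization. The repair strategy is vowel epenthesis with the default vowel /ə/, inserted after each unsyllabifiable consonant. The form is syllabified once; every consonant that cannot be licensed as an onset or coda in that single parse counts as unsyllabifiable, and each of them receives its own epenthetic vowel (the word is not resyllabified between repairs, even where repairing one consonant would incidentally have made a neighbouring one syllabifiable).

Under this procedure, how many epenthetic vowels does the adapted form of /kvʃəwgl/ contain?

The unsyllabifiable consonants are /k/, /v/, /g/, /l/; each receives one epenthetic vowel.

4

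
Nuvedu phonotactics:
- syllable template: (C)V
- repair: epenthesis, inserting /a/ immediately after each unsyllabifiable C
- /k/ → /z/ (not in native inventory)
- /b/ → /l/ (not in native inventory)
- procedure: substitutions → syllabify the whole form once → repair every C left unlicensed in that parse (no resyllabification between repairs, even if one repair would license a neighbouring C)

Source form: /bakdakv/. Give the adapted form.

lazadazava

Substitution: /b/ → /l/, /k/ → /z/, giving /lazdazv/.
Under (C)V, the unsyllabifiable consonants are /z/, /z/, /v/ (no codas are permitted; onsets are limited to one consonant).
Inserting the epenthetic vowel yields /z/ → /za/, /z/ → /za/, /v/ → /va/.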